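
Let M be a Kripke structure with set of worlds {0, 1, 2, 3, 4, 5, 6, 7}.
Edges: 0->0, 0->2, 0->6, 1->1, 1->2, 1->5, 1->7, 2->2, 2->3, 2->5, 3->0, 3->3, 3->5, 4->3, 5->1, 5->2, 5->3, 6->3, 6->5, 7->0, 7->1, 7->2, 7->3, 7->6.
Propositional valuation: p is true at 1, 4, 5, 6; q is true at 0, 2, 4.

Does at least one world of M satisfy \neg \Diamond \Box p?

Yes

Recall that \Box ψ holds at a world iff ψ holds at every accessible world, and \Diamond ψ holds iff ψ holds at some accessible world.
Let φ = \neg \Diamond \Box p. Evaluate φ at each world:
  0 (successors {0, 2, 6}): φ is true.
  1 (successors {1, 2, 5, 7}): φ is true.
  2 (successors {2, 3, 5}): φ is true.
  3 (successors {0, 3, 5}): φ is true.
  4 (successors {3}): φ is true.
  5 (successors {1, 2, 3}): φ is true.
  6 (successors {3, 5}): φ is true.
  7 (successors {0, 1, 2, 3, 6}): φ is true.
Detail at 0 (witness):
  At 0: \Diamond \Box p is false, so \neg \Diamond \Box p is true.
    At 0: \Diamond \Box p requires \Box p at some successor in {0, 2, 6}.
      At 0: \Box p is false.
      At 2: \Box p is false.
      At 6: \Box p is false.
    So \Diamond \Box p is false at 0.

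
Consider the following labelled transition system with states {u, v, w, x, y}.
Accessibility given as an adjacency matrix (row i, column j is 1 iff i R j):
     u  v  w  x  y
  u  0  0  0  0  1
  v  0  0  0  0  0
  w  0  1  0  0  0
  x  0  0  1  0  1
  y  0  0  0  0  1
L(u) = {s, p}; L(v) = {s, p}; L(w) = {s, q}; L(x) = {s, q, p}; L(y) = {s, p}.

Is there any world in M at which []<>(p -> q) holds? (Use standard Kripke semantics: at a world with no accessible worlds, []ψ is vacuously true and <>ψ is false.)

Let φ = []<>(p -> q). Evaluate φ at each world:
  u (successors {y}): φ is false.
  v (successors ∅): φ is true.
  w (successors {v}): φ is false.
  x (successors {w, y}): φ is false.
  y (successors {y}): φ is false.
Detail at v (witness):
  At v: no accessible worlds, so []<>(p -> q) holds vacuously.

Yes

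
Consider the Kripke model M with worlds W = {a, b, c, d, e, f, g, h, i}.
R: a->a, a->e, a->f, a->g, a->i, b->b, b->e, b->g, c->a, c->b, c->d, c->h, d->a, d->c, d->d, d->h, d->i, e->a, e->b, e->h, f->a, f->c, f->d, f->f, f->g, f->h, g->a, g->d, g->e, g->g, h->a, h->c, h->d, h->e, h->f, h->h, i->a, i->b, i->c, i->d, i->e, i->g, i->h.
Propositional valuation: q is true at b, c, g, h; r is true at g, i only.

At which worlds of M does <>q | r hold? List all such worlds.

a, b, c, d, e, f, g, h, i

Recall that <>ψ holds at a world iff ψ holds at some accessible world.
Let φ = <>q | r. Evaluate φ at each world:
  a (successors {a, e, f, g, i}): φ is true.
  b (successors {b, e, g}): φ is true.
  c (successors {a, b, d, h}): φ is true.
  d (successors {a, c, d, h, i}): φ is true.
  e (successors {a, b, h}): φ is true.
  f (successors {a, c, d, f, g, h}): φ is true.
  g (successors {a, d, e, g}): φ is true.
  h (successors {a, c, d, e, f, h}): φ is true.
  i (successors {a, b, c, d, e, g, h}): φ is true.
For instance, at d:
  At d: <>q is true, r is false, so <>q | r is true.
    At d: <>q requires q at some successor in {a, c, d, h, i}.
      q holds at c, so <>q is true at d.
Satisfying worlds: {a, b, c, d, e, f, g, h, i}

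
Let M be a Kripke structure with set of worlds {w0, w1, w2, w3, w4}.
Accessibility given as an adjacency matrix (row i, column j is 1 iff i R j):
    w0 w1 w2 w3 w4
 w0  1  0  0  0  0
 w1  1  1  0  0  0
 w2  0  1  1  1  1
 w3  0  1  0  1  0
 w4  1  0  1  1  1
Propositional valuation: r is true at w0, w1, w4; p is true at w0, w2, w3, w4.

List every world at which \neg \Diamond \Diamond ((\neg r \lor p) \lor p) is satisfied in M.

Let φ = \neg \Diamond \Diamond ((\neg r \lor p) \lor p). Evaluate φ at each world:
  w0 (successors {w0}): φ is false.
  w1 (successors {w0, w1}): φ is false.
  w2 (successors {w1, w2, w3, w4}): φ is false.
  w3 (successors {w1, w3}): φ is false.
  w4 (successors {w0, w2, w3, w4}): φ is false.
For instance, at w0:
  At w0: \Diamond \Diamond ((\neg r \lor p) \lor p) is true, so \neg \Diamond \Diamond ((\neg r \lor p) \lor p) is false.
    At w0: \Diamond \Diamond ((\neg r \lor p) \lor p) requires \Diamond ((\neg r \lor p) \lor p) at some successor in {w0}.
      \Diamond ((\neg r \lor p) \lor p) holds at w0, so \Diamond \Diamond ((\neg r \lor p) \lor p) is true at w0.
Satisfying worlds: none.

none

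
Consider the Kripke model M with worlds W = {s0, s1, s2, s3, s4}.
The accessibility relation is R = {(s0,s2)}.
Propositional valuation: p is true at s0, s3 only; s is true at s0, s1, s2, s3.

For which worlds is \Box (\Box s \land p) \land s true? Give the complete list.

Let φ = \Box (\Box s \land p) \land s. Evaluate φ at each world:
  s0 (successors {s2}): φ is false.
  s1 (successors ∅): φ is true.
  s2 (successors ∅): φ is true.
  s3 (successors ∅): φ is true.
  s4 (successors ∅): φ is false.
For instance, at s0:
  At s0: \Box (\Box s \land p) is false, s is true, so \Box (\Box s \land p) \land s is false.
    At s0: \Box (\Box s \land p) requires \Box s \land p at every successor {s2}.
      \Box s \land p fails at s2, so \Box (\Box s \land p) is false at s0.
Satisfying worlds: {s1, s2, s3}

s1, s2, s3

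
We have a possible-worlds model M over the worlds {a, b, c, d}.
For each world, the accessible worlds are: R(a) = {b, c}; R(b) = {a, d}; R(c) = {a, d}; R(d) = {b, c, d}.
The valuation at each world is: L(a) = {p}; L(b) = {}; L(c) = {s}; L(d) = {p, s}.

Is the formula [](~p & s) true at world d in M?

At d: [](~p & s) requires ~p & s at every successor {b, c, d}.
  ~p & s fails at b, so [](~p & s) is false at d.

No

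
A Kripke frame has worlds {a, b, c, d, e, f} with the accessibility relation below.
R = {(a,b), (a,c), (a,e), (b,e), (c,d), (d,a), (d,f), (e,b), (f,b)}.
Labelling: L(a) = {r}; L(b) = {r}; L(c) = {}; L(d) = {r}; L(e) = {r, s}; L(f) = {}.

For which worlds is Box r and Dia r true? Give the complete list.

b, c, e, f

Recall that Box ψ holds at a world iff ψ holds at every accessible world, and Dia ψ holds iff ψ holds at some accessible world.
Let φ = Box r and Dia r. Evaluate φ at each world:
  a (successors {b, c, e}): φ is false.
  b (successors {e}): φ is true.
  c (successors {d}): φ is true.
  d (successors {a, f}): φ is false.
  e (successors {b}): φ is true.
  f (successors {b}): φ is true.
For instance, at f:
  At f: Box r is true, Dia r is true, so Box r and Dia r is true.
    At f: Box r requires r at every successor {b}.
      At b: r is true.
    So Box r is true at f.
    At f: Dia r requires r at some successor in {b}.
      r holds at b, so Dia r is true at f.
Satisfying worlds: {b, c, e, f}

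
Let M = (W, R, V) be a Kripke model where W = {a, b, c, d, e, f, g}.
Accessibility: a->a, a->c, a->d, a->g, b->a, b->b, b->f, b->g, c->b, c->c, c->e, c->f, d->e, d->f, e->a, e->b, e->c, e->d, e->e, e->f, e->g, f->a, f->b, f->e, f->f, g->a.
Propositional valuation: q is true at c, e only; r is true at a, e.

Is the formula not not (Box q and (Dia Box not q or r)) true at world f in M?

Recall that Box ψ holds at a world iff ψ holds at every accessible world, and Dia ψ holds iff ψ holds at some accessible world.
At f: not (Box q and (Dia Box not q or r)) is true, so not not (Box q and (Dia Box not q or r)) is false.
  At f: Box q and (Dia Box not q or r) is false, so not (Box q and (Dia Box not q or r)) is true.
    At f: Box q is false, Dia Box not q or r is true, so Box q and (Dia Box not q or r) is false.
      At f: Box q requires q at every successor {a, b, e, f}.
        q fails at a, so Box q is false at f.
      At f: Dia Box not q is true, r is false, so Dia Box not q or r is true.

No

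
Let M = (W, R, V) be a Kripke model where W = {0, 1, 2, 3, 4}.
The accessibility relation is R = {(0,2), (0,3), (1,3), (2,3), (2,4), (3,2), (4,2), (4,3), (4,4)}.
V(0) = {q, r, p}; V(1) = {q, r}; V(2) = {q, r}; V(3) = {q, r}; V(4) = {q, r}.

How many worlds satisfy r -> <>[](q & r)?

5

Let φ = r -> <>[](q & r). Evaluate φ at each world:
  0 (successors {2, 3}): φ is true.
  1 (successors {3}): φ is true.
  2 (successors {3, 4}): φ is true.
  3 (successors {2}): φ is true.
  4 (successors {2, 3, 4}): φ is true.
For instance, at 4:
  At 4: r is true, <>[](q & r) is true, so r -> <>[](q & r) is true.
    At 4: <>[](q & r) requires [](q & r) at some successor in {2, 3, 4}.
      [](q & r) holds at 2, so <>[](q & r) is true at 4.
Satisfying worlds: {0, 1, 2, 3, 4}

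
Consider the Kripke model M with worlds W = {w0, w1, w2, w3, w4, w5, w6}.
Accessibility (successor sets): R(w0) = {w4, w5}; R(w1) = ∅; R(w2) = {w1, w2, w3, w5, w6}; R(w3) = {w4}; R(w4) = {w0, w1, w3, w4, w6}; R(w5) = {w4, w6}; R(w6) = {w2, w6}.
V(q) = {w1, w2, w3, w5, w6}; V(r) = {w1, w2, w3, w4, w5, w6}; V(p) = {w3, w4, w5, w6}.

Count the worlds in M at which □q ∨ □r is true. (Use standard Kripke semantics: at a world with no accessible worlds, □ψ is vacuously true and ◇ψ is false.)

Let φ = □q ∨ □r. Evaluate φ at each world:
  w0 (successors {w4, w5}): φ is true.
  w1 (successors ∅): φ is true.
  w2 (successors {w1, w2, w3, w5, w6}): φ is true.
  w3 (successors {w4}): φ is true.
  w4 (successors {w0, w1, w3, w4, w6}): φ is false.
  w5 (successors {w4, w6}): φ is true.
  w6 (successors {w2, w6}): φ is true.
For instance, at w4:
  At w4: □q is false, □r is false, so □q ∨ □r is false.
    At w4: □q requires q at every successor {w0, w1, w3, w4, w6}.
      q fails at w0, so □q is false at w4.
    At w4: □r requires r at every successor {w0, w1, w3, w4, w6}.
      r fails at w0, so □r is false at w4.
Satisfying worlds: {w0, w1, w2, w3, w5, w6}

6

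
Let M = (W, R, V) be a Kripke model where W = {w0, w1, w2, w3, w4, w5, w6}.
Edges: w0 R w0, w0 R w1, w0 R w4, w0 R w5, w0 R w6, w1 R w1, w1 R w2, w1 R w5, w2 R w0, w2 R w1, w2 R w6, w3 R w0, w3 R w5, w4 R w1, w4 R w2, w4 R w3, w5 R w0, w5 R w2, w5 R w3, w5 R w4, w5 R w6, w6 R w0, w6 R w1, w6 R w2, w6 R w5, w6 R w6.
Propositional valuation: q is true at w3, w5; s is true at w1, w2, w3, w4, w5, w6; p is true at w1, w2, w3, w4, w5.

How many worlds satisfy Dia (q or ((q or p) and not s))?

6

Let φ = Dia (q or ((q or p) and not s)). Evaluate φ at each world:
  w0 (successors {w0, w1, w4, w5, w6}): φ is true.
  w1 (successors {w1, w2, w5}): φ is true.
  w2 (successors {w0, w1, w6}): φ is false.
  w3 (successors {w0, w5}): φ is true.
  w4 (successors {w1, w2, w3}): φ is true.
  w5 (successors {w0, w2, w3, w4, w6}): φ is true.
  w6 (successors {w0, w1, w2, w5, w6}): φ is true.
For instance, at w3:
  At w3: Dia (q or ((q or p) and not s)) requires q or ((q or p) and not s) at some successor in {w0, w5}.
    q or ((q or p) and not s) holds at w5, so Dia (q or ((q or p) and not s)) is true at w3.
Satisfying worlds: {w0, w1, w3, w4, w5, w6}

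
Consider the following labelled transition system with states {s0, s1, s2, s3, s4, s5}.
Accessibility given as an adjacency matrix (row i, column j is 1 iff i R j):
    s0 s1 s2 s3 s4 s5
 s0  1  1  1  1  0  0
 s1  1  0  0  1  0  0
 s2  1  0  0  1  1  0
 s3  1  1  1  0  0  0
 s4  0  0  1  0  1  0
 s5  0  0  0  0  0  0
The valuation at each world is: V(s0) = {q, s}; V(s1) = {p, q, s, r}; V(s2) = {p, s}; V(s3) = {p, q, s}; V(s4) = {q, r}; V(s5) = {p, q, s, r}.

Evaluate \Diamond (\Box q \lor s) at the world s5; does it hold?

No

At s5: no accessible worlds, so \Diamond (\Box q \lor s) is false.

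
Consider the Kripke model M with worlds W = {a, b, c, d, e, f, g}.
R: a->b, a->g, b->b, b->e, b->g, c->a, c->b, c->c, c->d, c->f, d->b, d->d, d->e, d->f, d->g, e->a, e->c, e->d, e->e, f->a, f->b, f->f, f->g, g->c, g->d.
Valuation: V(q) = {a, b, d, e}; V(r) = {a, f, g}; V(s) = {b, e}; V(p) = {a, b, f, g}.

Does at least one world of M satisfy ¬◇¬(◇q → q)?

No

Recall that ◇ψ holds at a world iff ψ holds at some accessible world.
Let φ = ¬◇¬(◇q → q). Evaluate φ at each world:
  a (successors {b, g}): φ is false.
  b (successors {b, e, g}): φ is false.
  c (successors {a, b, c, d, f}): φ is false.
  d (successors {b, d, e, f, g}): φ is false.
  e (successors {a, c, d, e}): φ is false.
  f (successors {a, b, f, g}): φ is false.
  g (successors {c, d}): φ is false.
For instance, at e:
  At e: ◇¬(◇q → q) is true, so ¬◇¬(◇q → q) is false.
    At e: ◇¬(◇q → q) requires ¬(◇q → q) at some successor in {a, c, d, e}.
      ¬(◇q → q) holds at c, so ◇¬(◇q → q) is true at e.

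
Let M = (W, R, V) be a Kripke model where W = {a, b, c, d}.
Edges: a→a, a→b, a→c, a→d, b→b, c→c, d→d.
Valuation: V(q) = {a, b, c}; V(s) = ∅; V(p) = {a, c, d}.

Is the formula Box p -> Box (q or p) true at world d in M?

At d: Box p is true, Box (q or p) is true, so Box p -> Box (q or p) is true.
  At d: Box p requires p at every successor {d}.
    At d: p is true.
  So Box p is true at d.
  At d: Box (q or p) requires q or p at every successor {d}.
    At d: q or p is true.
  So Box (q or p) is true at d.

Yes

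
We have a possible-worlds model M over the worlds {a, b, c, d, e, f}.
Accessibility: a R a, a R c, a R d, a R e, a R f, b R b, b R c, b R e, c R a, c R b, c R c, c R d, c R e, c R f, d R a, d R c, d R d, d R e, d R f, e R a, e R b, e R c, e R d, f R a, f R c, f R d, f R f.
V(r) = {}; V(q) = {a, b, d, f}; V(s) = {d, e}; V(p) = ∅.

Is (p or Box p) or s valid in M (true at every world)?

Recall that Box ψ holds at a world iff ψ holds at every accessible world, and Dia ψ holds iff ψ holds at some accessible world.
Let φ = (p or Box p) or s. Evaluate φ at each world:
  a (successors {a, c, d, e, f}): φ is false.
  b (successors {b, c, e}): φ is false.
  c (successors {a, b, c, d, e, f}): φ is false.
  d (successors {a, c, d, e, f}): φ is true.
  e (successors {a, b, c, d}): φ is true.
  f (successors {a, c, d, f}): φ is false.
Detail at a (counterexample):
  At a: p or Box p is false, s is false, so (p or Box p) or s is false.
    At a: p is false, Box p is false, so p or Box p is false.
      At a: Box p requires p at every successor {a, c, d, e, f}.
        p fails at a, so Box p is false at a.

No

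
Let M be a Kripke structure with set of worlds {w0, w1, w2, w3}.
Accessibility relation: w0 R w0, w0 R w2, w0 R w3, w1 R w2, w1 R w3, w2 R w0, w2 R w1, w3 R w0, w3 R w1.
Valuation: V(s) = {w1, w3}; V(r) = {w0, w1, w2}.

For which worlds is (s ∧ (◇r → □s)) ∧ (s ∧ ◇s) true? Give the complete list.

none

Recall that □ψ holds at a world iff ψ holds at every accessible world, and ◇ψ holds iff ψ holds at some accessible world.
Let φ = (s ∧ (◇r → □s)) ∧ (s ∧ ◇s). Evaluate φ at each world:
  w0 (successors {w0, w2, w3}): φ is false.
  w1 (successors {w2, w3}): φ is false.
  w2 (successors {w0, w1}): φ is false.
  w3 (successors {w0, w1}): φ is false.
For instance, at w3:
  At w3: s ∧ (◇r → □s) is false, s ∧ ◇s is true, so (s ∧ (◇r → □s)) ∧ (s ∧ ◇s) is false.
    At w3: s is true, ◇r → □s is false, so s ∧ (◇r → □s) is false.
      At w3: ◇r is true, □s is false, so ◇r → □s is false.
    At w3: s is true, ◇s is true, so s ∧ ◇s is true.
      At w3: ◇s requires s at some successor in {w0, w1}.
        s holds at w1, so ◇s is true at w3.
Satisfying worlds: none.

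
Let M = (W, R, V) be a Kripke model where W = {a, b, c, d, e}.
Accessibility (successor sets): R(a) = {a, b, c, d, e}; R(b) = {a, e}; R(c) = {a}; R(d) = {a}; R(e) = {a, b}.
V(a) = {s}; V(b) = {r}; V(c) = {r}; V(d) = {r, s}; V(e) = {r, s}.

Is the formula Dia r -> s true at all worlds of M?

Let φ = Dia r -> s. Evaluate φ at each world:
  a (successors {a, b, c, d, e}): φ is true.
  b (successors {a, e}): φ is false.
  c (successors {a}): φ is true.
  d (successors {a}): φ is true.
  e (successors {a, b}): φ is true.
Detail at b (counterexample):
  At b: Dia r is true, s is false, so Dia r -> s is false.
    At b: Dia r requires r at some successor in {a, e}.
      r holds at e, so Dia r is true at b.

No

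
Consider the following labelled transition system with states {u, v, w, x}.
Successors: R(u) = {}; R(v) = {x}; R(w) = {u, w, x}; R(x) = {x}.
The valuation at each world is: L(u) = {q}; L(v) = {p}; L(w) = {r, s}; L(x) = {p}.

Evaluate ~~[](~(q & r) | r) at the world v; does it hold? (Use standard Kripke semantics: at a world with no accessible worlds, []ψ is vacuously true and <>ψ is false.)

At v: ~[](~(q & r) | r) is false, so ~~[](~(q & r) | r) is true.
  At v: [](~(q & r) | r) is true, so ~[](~(q & r) | r) is false.
    At v: [](~(q & r) | r) requires ~(q & r) | r at every successor {x}.
      At x: ~(q & r) | r is true.
    So [](~(q & r) | r) is true at v.

Yes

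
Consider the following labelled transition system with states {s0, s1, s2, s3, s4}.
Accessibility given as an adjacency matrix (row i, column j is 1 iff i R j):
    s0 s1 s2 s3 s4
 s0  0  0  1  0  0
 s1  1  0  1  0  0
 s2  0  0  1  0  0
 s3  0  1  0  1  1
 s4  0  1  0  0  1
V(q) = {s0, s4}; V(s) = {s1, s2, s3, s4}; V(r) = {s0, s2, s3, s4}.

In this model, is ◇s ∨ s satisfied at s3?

Recall that ◇ψ holds at a world iff ψ holds at some accessible world.
At s3: ◇s is true, s is true, so ◇s ∨ s is true.
  At s3: ◇s requires s at some successor in {s1, s3, s4}.
    s holds at s1, so ◇s is true at s3.

Yes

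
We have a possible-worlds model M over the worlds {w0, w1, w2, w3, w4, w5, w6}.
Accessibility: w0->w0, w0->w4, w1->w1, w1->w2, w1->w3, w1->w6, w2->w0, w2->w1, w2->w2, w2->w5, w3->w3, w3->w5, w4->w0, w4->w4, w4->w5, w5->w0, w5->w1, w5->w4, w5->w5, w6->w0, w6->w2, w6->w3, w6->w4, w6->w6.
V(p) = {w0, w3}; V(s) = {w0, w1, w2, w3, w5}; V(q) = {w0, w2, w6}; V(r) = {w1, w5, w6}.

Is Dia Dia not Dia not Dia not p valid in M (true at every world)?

Yes

Let φ = Dia Dia not Dia not Dia not p. Evaluate φ at each world:
  w0 (successors {w0, w4}): φ is true.
  w1 (successors {w1, w2, w3, w6}): φ is true.
  w2 (successors {w0, w1, w2, w5}): φ is true.
  w3 (successors {w3, w5}): φ is true.
  w4 (successors {w0, w4, w5}): φ is true.
  w5 (successors {w0, w1, w4, w5}): φ is true.
  w6 (successors {w0, w2, w3, w4, w6}): φ is true.
For instance, at w3:
  At w3: Dia Dia not Dia not Dia not p requires Dia not Dia not Dia not p at some successor in {w3, w5}.
    Dia not Dia not Dia not p holds at w3, so Dia Dia not Dia not Dia not p is true at w3.
      At w3: Dia not Dia not Dia not p requires not Dia not Dia not p at some successor in {w3, w5}.
        not Dia not Dia not p holds at w3, so Dia not Dia not Dia not p is true at w3.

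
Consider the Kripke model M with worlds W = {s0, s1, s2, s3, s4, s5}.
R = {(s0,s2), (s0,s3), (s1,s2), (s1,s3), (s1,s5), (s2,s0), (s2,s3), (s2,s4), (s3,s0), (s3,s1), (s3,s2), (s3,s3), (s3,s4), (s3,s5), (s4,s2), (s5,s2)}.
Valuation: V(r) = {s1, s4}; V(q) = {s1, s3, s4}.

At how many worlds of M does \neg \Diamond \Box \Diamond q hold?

3

Let φ = \neg \Diamond \Box \Diamond q. Evaluate φ at each world:
  s0 (successors {s2, s3}): φ is true.
  s1 (successors {s2, s3, s5}): φ is false.
  s2 (successors {s0, s3, s4}): φ is false.
  s3 (successors {s0, s1, s2, s3, s4, s5}): φ is false.
  s4 (successors {s2}): φ is true.
  s5 (successors {s2}): φ is true.
For instance, at s0:
  At s0: \Diamond \Box \Diamond q is false, so \neg \Diamond \Box \Diamond q is true.
    At s0: \Diamond \Box \Diamond q requires \Box \Diamond q at some successor in {s2, s3}.
      At s2: \Box \Diamond q is false.
      At s3: \Box \Diamond q is false.
    So \Diamond \Box \Diamond q is false at s0.
Satisfying worlds: {s0, s4, s5}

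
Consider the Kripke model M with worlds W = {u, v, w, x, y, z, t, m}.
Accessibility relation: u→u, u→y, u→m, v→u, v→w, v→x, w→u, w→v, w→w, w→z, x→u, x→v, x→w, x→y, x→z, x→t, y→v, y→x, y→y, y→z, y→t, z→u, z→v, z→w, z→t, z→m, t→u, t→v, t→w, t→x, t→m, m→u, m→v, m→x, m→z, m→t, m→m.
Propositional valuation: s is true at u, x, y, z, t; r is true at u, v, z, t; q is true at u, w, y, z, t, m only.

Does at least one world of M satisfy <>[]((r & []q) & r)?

No

Let φ = <>[]((r & []q) & r). Evaluate φ at each world:
  u (successors {u, y, m}): φ is false.
  v (successors {u, w, x}): φ is false.
  w (successors {u, v, w, z}): φ is false.
  x (successors {u, v, w, y, z, t}): φ is false.
  y (successors {v, x, y, z, t}): φ is false.
  z (successors {u, v, w, t, m}): φ is false.
  t (successors {u, v, w, x, m}): φ is false.
  m (successors {u, v, x, z, t, m}): φ is false.
For instance, at y:
  At y: <>[]((r & []q) & r) requires []((r & []q) & r) at some successor in {v, x, y, z, t}.
    At v: []((r & []q) & r) is false.
    At x: []((r & []q) & r) is false.
    At y: []((r & []q) & r) is false.
    At z: []((r & []q) & r) is false.
    At t: []((r & []q) & r) is false.
  So <>[]((r & []q) & r) is false at y.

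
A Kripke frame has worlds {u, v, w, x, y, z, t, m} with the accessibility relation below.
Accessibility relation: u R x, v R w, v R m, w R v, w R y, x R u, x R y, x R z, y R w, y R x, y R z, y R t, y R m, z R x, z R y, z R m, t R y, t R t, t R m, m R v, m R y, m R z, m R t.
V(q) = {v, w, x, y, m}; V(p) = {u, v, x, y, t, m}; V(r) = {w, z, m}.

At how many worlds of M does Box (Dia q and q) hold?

4

Let φ = Box (Dia q and q). Evaluate φ at each world:
  u (successors {x}): φ is true.
  v (successors {w, m}): φ is true.
  w (successors {v, y}): φ is true.
  x (successors {u, y, z}): φ is false.
  y (successors {w, x, z, t, m}): φ is false.
  z (successors {x, y, m}): φ is true.
  t (successors {y, t, m}): φ is false.
  m (successors {v, y, z, t}): φ is false.
For instance, at u:
  At u: Box (Dia q and q) requires Dia q and q at every successor {x}.
      At x: Dia q is true, q is true, so Dia q and q is true.
  So Box (Dia q and q) is true at u.
Satisfying worlds: {u, v, w, z}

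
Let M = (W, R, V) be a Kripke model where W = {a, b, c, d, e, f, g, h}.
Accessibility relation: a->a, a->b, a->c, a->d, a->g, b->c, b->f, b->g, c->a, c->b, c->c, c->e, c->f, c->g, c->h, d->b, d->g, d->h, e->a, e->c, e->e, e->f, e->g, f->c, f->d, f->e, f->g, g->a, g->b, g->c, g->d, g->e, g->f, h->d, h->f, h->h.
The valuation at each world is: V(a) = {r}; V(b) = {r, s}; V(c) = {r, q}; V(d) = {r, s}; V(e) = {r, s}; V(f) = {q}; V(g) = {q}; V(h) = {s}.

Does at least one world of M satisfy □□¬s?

Recall that □ψ holds at a world iff ψ holds at every accessible world, and ◇ψ holds iff ψ holds at some accessible world.
Let φ = □□¬s. Evaluate φ at each world:
  a (successors {a, b, c, d, g}): φ is false.
  b (successors {c, f, g}): φ is false.
  c (successors {a, b, c, e, f, g, h}): φ is false.
  d (successors {b, g, h}): φ is false.
  e (successors {a, c, e, f, g}): φ is false.
  f (successors {c, d, e, g}): φ is false.
  g (successors {a, b, c, d, e, f}): φ is false.
  h (successors {d, f, h}): φ is false.
For instance, at g:
  At g: □□¬s requires □¬s at every successor {a, b, c, d, e, f}.
    □¬s fails at a, so □□¬s is false at g.
      At a: □¬s requires ¬s at every successor {a, b, c, d, g}.
        ¬s fails at b, so □¬s is false at a.

No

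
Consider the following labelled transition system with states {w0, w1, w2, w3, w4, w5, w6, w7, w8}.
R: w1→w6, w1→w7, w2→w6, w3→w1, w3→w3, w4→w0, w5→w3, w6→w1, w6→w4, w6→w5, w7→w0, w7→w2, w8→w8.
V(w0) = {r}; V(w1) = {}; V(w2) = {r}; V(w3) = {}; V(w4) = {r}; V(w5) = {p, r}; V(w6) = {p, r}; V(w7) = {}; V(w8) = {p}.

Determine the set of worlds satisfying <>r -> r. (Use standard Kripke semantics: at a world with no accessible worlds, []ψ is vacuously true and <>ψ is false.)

w0, w2, w3, w4, w5, w6, w8

Let φ = <>r -> r. Evaluate φ at each world:
  w0 (successors ∅): φ is true.
  w1 (successors {w6, w7}): φ is false.
  w2 (successors {w6}): φ is true.
  w3 (successors {w1, w3}): φ is true.
  w4 (successors {w0}): φ is true.
  w5 (successors {w3}): φ is true.
  w6 (successors {w1, w4, w5}): φ is true.
  w7 (successors {w0, w2}): φ is false.
  w8 (successors {w8}): φ is true.
For instance, at w5:
  At w5: <>r is false, r is true, so <>r -> r is true.
    At w5: <>r requires r at some successor in {w3}.
      At w3: r is false.
    So <>r is false at w5.
Satisfying worlds: {w0, w2, w3, w4, w5, w6, w8}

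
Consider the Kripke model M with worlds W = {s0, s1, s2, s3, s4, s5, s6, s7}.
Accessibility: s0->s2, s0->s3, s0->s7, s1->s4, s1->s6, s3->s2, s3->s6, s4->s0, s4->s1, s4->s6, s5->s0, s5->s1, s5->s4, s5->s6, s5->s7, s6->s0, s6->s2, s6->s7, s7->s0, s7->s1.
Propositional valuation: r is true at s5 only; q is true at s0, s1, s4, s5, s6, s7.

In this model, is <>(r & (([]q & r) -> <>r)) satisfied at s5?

No

At s5: <>(r & (([]q & r) -> <>r)) requires r & (([]q & r) -> <>r) at some successor in {s0, s1, s4, s6, s7}.
  At s0: r & (([]q & r) -> <>r) is false.
  At s1: r & (([]q & r) -> <>r) is false.
  At s4: r & (([]q & r) -> <>r) is false.
  At s6: r & (([]q & r) -> <>r) is false.
  At s7: r & (([]q & r) -> <>r) is false.
So <>(r & (([]q & r) -> <>r)) is false at s5.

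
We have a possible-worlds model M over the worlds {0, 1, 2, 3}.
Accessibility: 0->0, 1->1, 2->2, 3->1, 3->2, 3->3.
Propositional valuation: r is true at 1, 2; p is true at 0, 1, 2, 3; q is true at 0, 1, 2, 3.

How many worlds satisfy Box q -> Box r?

Recall that Box ψ holds at a world iff ψ holds at every accessible world, and Dia ψ holds iff ψ holds at some accessible world.
Let φ = Box q -> Box r. Evaluate φ at each world:
  0 (successors {0}): φ is false.
  1 (successors {1}): φ is true.
  2 (successors {2}): φ is true.
  3 (successors {1, 2, 3}): φ is false.
For instance, at 3:
  At 3: Box q is true, Box r is false, so Box q -> Box r is false.
    At 3: Box q requires q at every successor {1, 2, 3}.
      At 1: q is true.
      At 2: q is true.
      At 3: q is true.
    So Box q is true at 3.
    At 3: Box r requires r at every successor {1, 2, 3}.
      r fails at 3, so Box r is false at 3.
Satisfying worlds: {1, 2}

2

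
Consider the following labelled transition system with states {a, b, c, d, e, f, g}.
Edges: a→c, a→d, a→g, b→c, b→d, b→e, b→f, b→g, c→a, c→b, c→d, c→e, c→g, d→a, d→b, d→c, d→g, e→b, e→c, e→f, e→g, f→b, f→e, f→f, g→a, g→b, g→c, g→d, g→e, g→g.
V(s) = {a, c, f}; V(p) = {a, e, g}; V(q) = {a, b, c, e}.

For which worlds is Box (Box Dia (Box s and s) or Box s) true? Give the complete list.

Recall that Box ψ holds at a world iff ψ holds at every accessible world, and Dia ψ holds iff ψ holds at some accessible world.
Let φ = Box (Box Dia (Box s and s) or Box s). Evaluate φ at each world:
  a (successors {c, d, g}): φ is false.
  b (successors {c, d, e, f, g}): φ is false.
  c (successors {a, b, d, e, g}): φ is false.
  d (successors {a, b, c, g}): φ is false.
  e (successors {b, c, f, g}): φ is false.
  f (successors {b, e, f}): φ is false.
  g (successors {a, b, c, d, e, g}): φ is false.
For instance, at b:
  At b: Box (Box Dia (Box s and s) or Box s) requires Box Dia (Box s and s) or Box s at every successor {c, d, e, f, g}.
    Box Dia (Box s and s) or Box s fails at c, so Box (Box Dia (Box s and s) or Box s) is false at b.
      At c: Box Dia (Box s and s) is false, Box s is false, so Box Dia (Box s and s) or Box s is false.
Satisfying worlds: none.

none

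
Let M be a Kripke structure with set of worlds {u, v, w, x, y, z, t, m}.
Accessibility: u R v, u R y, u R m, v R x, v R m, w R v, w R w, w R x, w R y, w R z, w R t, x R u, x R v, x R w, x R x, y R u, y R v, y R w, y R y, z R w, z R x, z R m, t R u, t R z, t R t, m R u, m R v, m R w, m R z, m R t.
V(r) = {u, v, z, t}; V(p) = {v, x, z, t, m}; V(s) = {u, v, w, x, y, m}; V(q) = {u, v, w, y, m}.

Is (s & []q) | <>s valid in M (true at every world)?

Recall that []ψ holds at a world iff ψ holds at every accessible world, and <>ψ holds iff ψ holds at some accessible world.
Let φ = (s & []q) | <>s. Evaluate φ at each world:
  u (successors {v, y, m}): φ is true.
  v (successors {x, m}): φ is true.
  w (successors {v, w, x, y, z, t}): φ is true.
  x (successors {u, v, w, x}): φ is true.
  y (successors {u, v, w, y}): φ is true.
  z (successors {w, x, m}): φ is true.
  t (successors {u, z, t}): φ is true.
  m (successors {u, v, w, z, t}): φ is true.
For instance, at m:
  At m: s & []q is false, <>s is true, so (s & []q) | <>s is true.
    At m: s is true, []q is false, so s & []q is false.
      At m: []q requires q at every successor {u, v, w, z, t}.
        q fails at z, so []q is false at m.
    At m: <>s requires s at some successor in {u, v, w, z, t}.
      s holds at u, so <>s is true at m.

Yes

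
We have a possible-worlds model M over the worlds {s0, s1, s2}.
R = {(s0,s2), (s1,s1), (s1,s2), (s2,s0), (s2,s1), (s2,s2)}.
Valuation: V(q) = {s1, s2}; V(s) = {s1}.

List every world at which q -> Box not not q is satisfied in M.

s0, s1

Let φ = q -> Box not not q. Evaluate φ at each world:
  s0 (successors {s2}): φ is true.
  s1 (successors {s1, s2}): φ is true.
  s2 (successors {s0, s1, s2}): φ is false.
For instance, at s1:
  At s1: q is true, Box not not q is true, so q -> Box not not q is true.
    At s1: Box not not q requires not not q at every successor {s1, s2}.
      At s1: not not q is true.
      At s2: not not q is true.
    So Box not not q is true at s1.
Satisfying worlds: {s0, s1}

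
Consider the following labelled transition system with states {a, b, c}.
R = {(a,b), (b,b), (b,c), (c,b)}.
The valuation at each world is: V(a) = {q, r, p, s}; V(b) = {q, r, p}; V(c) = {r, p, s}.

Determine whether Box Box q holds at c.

No

At c: Box Box q requires Box q at every successor {b}.
  Box q fails at b, so Box Box q is false at c.
    At b: Box q requires q at every successor {b, c}.
      q fails at c, so Box q is false at b.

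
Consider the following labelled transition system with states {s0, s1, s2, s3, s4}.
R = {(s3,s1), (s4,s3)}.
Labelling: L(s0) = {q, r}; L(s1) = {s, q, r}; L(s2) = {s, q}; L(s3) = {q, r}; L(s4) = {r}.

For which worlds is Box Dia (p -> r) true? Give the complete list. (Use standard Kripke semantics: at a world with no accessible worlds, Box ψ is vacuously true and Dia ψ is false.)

s0, s1, s2, s4

Let φ = Box Dia (p -> r). Evaluate φ at each world:
  s0 (successors ∅): φ is true.
  s1 (successors ∅): φ is true.
  s2 (successors ∅): φ is true.
  s3 (successors {s1}): φ is false.
  s4 (successors {s3}): φ is true.
For instance, at s3:
  At s3: Box Dia (p -> r) requires Dia (p -> r) at every successor {s1}.
    Dia (p -> r) fails at s1, so Box Dia (p -> r) is false at s3.
      At s1: no accessible worlds, so Dia (p -> r) is false.
Satisfying worlds: {s0, s1, s2, s4}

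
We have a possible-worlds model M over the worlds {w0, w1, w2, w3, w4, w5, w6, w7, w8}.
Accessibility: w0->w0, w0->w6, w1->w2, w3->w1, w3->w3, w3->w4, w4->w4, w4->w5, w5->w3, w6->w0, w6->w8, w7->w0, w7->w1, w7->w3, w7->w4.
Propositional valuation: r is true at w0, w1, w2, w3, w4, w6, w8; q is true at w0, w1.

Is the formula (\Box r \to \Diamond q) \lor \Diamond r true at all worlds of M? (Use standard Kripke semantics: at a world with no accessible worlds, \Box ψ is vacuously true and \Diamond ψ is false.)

Let φ = (\Box r \to \Diamond q) \lor \Diamond r. Evaluate φ at each world:
  w0 (successors {w0, w6}): φ is true.
  w1 (successors {w2}): φ is true.
  w2 (successors ∅): φ is false.
  w3 (successors {w1, w3, w4}): φ is true.
  w4 (successors {w4, w5}): φ is true.
  w5 (successors {w3}): φ is true.
  w6 (successors {w0, w8}): φ is true.
  w7 (successors {w0, w1, w3, w4}): φ is true.
  w8 (successors ∅): φ is false.
Detail at w2 (counterexample):
  At w2: \Box r \to \Diamond q is false, \Diamond r is false, so (\Box r \to \Diamond q) \lor \Diamond r is false.
    At w2: \Box r is true, \Diamond q is false, so \Box r \to \Diamond q is false.
      At w2: no accessible worlds, so \Box r holds vacuously.
      At w2: no accessible worlds, so \Diamond q is false.
    At w2: no accessible worlds, so \Diamond r is false.

No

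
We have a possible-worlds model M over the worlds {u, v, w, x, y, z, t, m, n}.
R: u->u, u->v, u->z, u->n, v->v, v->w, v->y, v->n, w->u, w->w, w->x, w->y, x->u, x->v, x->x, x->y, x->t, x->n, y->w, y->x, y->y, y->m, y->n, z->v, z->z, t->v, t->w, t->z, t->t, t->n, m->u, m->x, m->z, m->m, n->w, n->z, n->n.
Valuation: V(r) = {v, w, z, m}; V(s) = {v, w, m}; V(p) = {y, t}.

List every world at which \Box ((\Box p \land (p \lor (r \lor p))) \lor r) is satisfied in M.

Let φ = \Box ((\Box p \land (p \lor (r \lor p))) \lor r). Evaluate φ at each world:
  u (successors {u, v, z, n}): φ is false.
  v (successors {v, w, y, n}): φ is false.
  w (successors {u, w, x, y}): φ is false.
  x (successors {u, v, x, y, t, n}): φ is false.
  y (successors {w, x, y, m, n}): φ is false.
  z (successors {v, z}): φ is true.
  t (successors {v, w, z, t, n}): φ is false.
  m (successors {u, x, z, m}): φ is false.
  n (successors {w, z, n}): φ is false.
For instance, at y:
  At y: \Box ((\Box p \land (p \lor (r \lor p))) \lor r) requires (\Box p \land (p \lor (r \lor p))) \lor r at every successor {w, x, y, m, n}.
    (\Box p \land (p \lor (r \lor p))) \lor r fails at x, so \Box ((\Box p \land (p \lor (r \lor p))) \lor r) is false at y.
      At x: \Box p \land (p \lor (r \lor p)) is false, r is false, so (\Box p \land (p \lor (r \lor p))) \lor r is false.
Satisfying worlds: {z}

z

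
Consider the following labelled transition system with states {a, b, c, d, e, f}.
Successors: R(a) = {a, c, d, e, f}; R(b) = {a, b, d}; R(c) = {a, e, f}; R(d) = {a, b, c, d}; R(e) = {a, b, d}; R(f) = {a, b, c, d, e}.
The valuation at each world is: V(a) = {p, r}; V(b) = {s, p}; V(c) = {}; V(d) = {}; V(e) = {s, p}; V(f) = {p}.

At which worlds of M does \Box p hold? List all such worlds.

c

Let φ = \Box p. Evaluate φ at each world:
  a (successors {a, c, d, e, f}): φ is false.
  b (successors {a, b, d}): φ is false.
  c (successors {a, e, f}): φ is true.
  d (successors {a, b, c, d}): φ is false.
  e (successors {a, b, d}): φ is false.
  f (successors {a, b, c, d, e}): φ is false.
For instance, at d:
  At d: \Box p requires p at every successor {a, b, c, d}.
    p fails at c, so \Box p is false at d.
Satisfying worlds: {c}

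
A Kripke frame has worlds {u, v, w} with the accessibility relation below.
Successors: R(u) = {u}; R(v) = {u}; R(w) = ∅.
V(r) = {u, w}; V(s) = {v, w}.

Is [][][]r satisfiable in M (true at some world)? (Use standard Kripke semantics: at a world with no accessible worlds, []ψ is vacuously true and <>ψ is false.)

Let φ = [][][]r. Evaluate φ at each world:
  u (successors {u}): φ is true.
  v (successors {u}): φ is true.
  w (successors ∅): φ is true.
Detail at u (witness):
  At u: [][][]r requires [][]r at every successor {u}.
      At u: [][]r requires []r at every successor {u}.
        At u: []r is true.
      So [][]r is true at u.
  So [][][]r is true at u.

Yes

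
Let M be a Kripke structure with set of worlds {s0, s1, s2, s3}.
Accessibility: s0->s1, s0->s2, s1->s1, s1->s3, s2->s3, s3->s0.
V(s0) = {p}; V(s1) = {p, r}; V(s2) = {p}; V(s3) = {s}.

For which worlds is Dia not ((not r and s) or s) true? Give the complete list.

Recall that Dia ψ holds at a world iff ψ holds at some accessible world.
Let φ = Dia not ((not r and s) or s). Evaluate φ at each world:
  s0 (successors {s1, s2}): φ is true.
  s1 (successors {s1, s3}): φ is true.
  s2 (successors {s3}): φ is false.
  s3 (successors {s0}): φ is true.
For instance, at s2:
  At s2: Dia not ((not r and s) or s) requires not ((not r and s) or s) at some successor in {s3}.
    At s3: not ((not r and s) or s) is false.
  So Dia not ((not r and s) or s) is false at s2.
Satisfying worlds: {s0, s1, s3}

s0, s1, s3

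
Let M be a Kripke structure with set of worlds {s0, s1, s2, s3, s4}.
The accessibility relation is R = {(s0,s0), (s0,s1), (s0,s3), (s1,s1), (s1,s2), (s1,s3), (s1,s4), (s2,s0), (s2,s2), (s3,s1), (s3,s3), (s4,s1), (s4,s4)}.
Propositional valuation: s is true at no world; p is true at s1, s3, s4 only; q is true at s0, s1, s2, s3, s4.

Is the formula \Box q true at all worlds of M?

Yes

Let φ = \Box q. Evaluate φ at each world:
  s0 (successors {s0, s1, s3}): φ is true.
  s1 (successors {s1, s2, s3, s4}): φ is true.
  s2 (successors {s0, s2}): φ is true.
  s3 (successors {s1, s3}): φ is true.
  s4 (successors {s1, s4}): φ is true.
For instance, at s4:
  At s4: \Box q requires q at every successor {s1, s4}.
    At s1: q is true.
    At s4: q is true.
  So \Box q is true at s4.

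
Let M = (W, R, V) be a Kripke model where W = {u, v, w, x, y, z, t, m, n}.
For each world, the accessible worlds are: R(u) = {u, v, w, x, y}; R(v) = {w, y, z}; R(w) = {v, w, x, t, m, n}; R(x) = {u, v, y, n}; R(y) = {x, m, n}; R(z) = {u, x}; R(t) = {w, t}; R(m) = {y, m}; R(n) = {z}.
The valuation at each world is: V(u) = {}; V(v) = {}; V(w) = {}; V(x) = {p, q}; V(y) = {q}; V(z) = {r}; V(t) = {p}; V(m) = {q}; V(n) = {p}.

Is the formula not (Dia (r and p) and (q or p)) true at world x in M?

At x: Dia (r and p) and (q or p) is false, so not (Dia (r and p) and (q or p)) is true.
  At x: Dia (r and p) is false, q or p is true, so Dia (r and p) and (q or p) is false.
    At x: Dia (r and p) requires r and p at some successor in {u, v, y, n}.
      At u: r and p is false.
      At v: r and p is false.
      At y: r and p is false.
      At n: r and p is false.
    So Dia (r and p) is false at x.

Yes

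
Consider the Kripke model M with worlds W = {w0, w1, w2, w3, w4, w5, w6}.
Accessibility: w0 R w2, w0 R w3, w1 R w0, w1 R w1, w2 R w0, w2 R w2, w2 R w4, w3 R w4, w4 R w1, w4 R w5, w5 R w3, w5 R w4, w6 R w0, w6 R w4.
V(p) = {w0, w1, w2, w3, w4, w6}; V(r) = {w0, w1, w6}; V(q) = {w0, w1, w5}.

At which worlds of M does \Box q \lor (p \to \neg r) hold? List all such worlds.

Recall that \Box ψ holds at a world iff ψ holds at every accessible world, and \Diamond ψ holds iff ψ holds at some accessible world.
Let φ = \Box q \lor (p \to \neg r). Evaluate φ at each world:
  w0 (successors {w2, w3}): φ is false.
  w1 (successors {w0, w1}): φ is true.
  w2 (successors {w0, w2, w4}): φ is true.
  w3 (successors {w4}): φ is true.
  w4 (successors {w1, w5}): φ is true.
  w5 (successors {w3, w4}): φ is true.
  w6 (successors {w0, w4}): φ is false.
For instance, at w0:
  At w0: \Box q is false, p \to \neg r is false, so \Box q \lor (p \to \neg r) is false.
    At w0: \Box q requires q at every successor {w2, w3}.
      q fails at w2, so \Box q is false at w0.
Satisfying worlds: {w1, w2, w3, w4, w5}

w1, w2, w3, w4, w5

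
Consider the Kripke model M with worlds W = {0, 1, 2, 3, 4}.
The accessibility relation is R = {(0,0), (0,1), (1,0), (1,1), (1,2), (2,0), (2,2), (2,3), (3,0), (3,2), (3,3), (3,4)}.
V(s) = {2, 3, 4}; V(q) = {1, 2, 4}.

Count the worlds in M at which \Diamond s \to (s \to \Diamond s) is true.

Let φ = \Diamond s \to (s \to \Diamond s). Evaluate φ at each world:
  0 (successors {0, 1}): φ is true.
  1 (successors {0, 1, 2}): φ is true.
  2 (successors {0, 2, 3}): φ is true.
  3 (successors {0, 2, 3, 4}): φ is true.
  4 (successors ∅): φ is true.
For instance, at 1:
  At 1: \Diamond s is true, s \to \Diamond s is true, so \Diamond s \to (s \to \Diamond s) is true.
    At 1: \Diamond s requires s at some successor in {0, 1, 2}.
      s holds at 2, so \Diamond s is true at 1.
    At 1: s is false, \Diamond s is true, so s \to \Diamond s is true.
      At 1: \Diamond s requires s at some successor in {0, 1, 2}.
        s holds at 2, so \Diamond s is true at 1.
Satisfying worlds: {0, 1, 2, 3, 4}

5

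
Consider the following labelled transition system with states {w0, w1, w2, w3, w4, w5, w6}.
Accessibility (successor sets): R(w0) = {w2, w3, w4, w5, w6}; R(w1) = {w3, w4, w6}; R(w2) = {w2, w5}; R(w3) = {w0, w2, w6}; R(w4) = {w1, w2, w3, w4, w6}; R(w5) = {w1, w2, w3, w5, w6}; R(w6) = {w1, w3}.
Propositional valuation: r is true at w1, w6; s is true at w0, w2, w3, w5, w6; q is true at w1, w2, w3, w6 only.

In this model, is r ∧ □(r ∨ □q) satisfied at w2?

Recall that □ψ holds at a world iff ψ holds at every accessible world, and ◇ψ holds iff ψ holds at some accessible world.
At w2: r is false, □(r ∨ □q) is false, so r ∧ □(r ∨ □q) is false.
  At w2: □(r ∨ □q) requires r ∨ □q at every successor {w2, w5}.
    r ∨ □q fails at w2, so □(r ∨ □q) is false at w2.
      At w2: r is false, □q is false, so r ∨ □q is false.

No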